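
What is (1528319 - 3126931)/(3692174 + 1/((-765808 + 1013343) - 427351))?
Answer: -287456015392/663911959983 ≈ -0.43297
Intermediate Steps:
(1528319 - 3126931)/(3692174 + 1/((-765808 + 1013343) - 427351)) = -1598612/(3692174 + 1/(247535 - 427351)) = -1598612/(3692174 + 1/(-179816)) = -1598612/(3692174 - 1/179816) = -1598612/663911959983/179816 = -1598612*179816/663911959983 = -287456015392/663911959983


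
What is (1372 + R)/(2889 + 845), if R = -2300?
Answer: -464/1867 ≈ -0.24853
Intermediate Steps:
(1372 + R)/(2889 + 845) = (1372 - 2300)/(2889 + 845) = -928/3734 = -928*1/3734 = -464/1867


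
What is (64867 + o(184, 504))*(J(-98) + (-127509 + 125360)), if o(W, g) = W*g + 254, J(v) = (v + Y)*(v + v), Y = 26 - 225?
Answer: 8849936991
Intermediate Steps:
Y = -199
J(v) = 2*v*(-199 + v) (J(v) = (v - 199)*(v + v) = (-199 + v)*(2*v) = 2*v*(-199 + v))
o(W, g) = 254 + W*g
(64867 + o(184, 504))*(J(-98) + (-127509 + 125360)) = (64867 + (254 + 184*504))*(2*(-98)*(-199 - 98) + (-127509 + 125360)) = (64867 + (254 + 92736))*(2*(-98)*(-297) - 2149) = (64867 + 92990)*(58212 - 2149) = 157857*56063 = 8849936991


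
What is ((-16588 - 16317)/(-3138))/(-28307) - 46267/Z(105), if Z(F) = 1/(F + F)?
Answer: -863052906004525/88827366 ≈ -9.7161e+6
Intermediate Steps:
Z(F) = 1/(2*F)
((-16588 - 16317)/(-3138))/(-28307) - 46267/Z(105) = ((-16588 - 16317)/(-3138))/(-28307) - 46267/((1/2)/105) = -32905*(-1/3138)*(-1/28307) - 46267/((1/2)*(1/105)) = (32905/3138)*(-1/28307) - 46267/1/210 = -32905/88827366 - 46267*210 = -32905/88827366 - 9716070 = -863052906004525/88827366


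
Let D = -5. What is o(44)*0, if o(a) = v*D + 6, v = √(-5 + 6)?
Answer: 0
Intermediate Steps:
v = 1 (v = √1 = 1)
o(a) = 1 (o(a) = 1*(-5) + 6 = -5 + 6 = 1)
o(44)*0 = 1*0 = 0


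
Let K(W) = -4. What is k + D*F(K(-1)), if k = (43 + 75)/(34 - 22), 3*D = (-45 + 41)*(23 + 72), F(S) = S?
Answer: 1033/2 ≈ 516.50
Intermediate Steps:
D = -380/3 (D = ((-45 + 41)*(23 + 72))/3 = (-4*95)/3 = (1/3)*(-380) = -380/3 ≈ -126.67)
k = 59/6 (k = 118/12 = 118*(1/12) = 59/6 ≈ 9.8333)
k + D*F(K(-1)) = 59/6 - 380/3*(-4) = 59/6 + 1520/3 = 1033/2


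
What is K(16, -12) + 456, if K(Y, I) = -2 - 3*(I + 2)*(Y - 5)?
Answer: 784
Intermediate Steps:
K(Y, I) = -2 - 3*(-5 + Y)*(2 + I) (K(Y, I) = -2 - 3*(2 + I)*(-5 + Y) = -2 - 3*(-5 + Y)*(2 + I))
K(16, -12) + 456 = (28 - 6*16 + 15*(-12) - 3*(-12)*16) + 456 = (28 - 96 - 180 + 576) + 456 = 328 + 456 = 784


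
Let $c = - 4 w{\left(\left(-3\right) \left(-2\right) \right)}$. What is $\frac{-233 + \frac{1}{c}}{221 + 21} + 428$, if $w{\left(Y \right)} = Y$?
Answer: $\frac{2480231}{5808} \approx 427.04$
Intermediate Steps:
$c = -24$ ($c = - 4 \left(\left(-3\right) \left(-2\right)\right) = \left(-4\right) 6 = -24$)
$\frac{-233 + \frac{1}{c}}{221 + 21} + 428 = \frac{-233 + \frac{1}{-24}}{221 + 21} + 428 = \frac{-233 - \frac{1}{24}}{242} + 428 = \left(- \frac{5593}{24}\right) \frac{1}{242} + 428 = - \frac{5593}{5808} + 428 = \frac{2480231}{5808}$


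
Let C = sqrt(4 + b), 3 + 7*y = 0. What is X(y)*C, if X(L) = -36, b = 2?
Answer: -36*sqrt(6) ≈ -88.182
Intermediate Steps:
y = -3/7 (y = -3/7 + (1/7)*0 = -3/7 + 0 = -3/7 ≈ -0.42857)
C = sqrt(6) (C = sqrt(4 + 2) = sqrt(6) ≈ 2.4495)
X(y)*C = -36*sqrt(6)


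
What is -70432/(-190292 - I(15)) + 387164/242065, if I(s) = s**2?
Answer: 90810445868/46117497605 ≈ 1.9691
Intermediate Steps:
-70432/(-190292 - I(15)) + 387164/242065 = -70432/(-190292 - 1*15**2) + 387164/242065 = -70432/(-190292 - 1*225) + 387164*(1/242065) = -70432/(-190292 - 225) + 387164/242065 = -70432/(-190517) + 387164/242065 = -70432*(-1/190517) + 387164/242065 = 70432/190517 + 387164/242065 = 90810445868/46117497605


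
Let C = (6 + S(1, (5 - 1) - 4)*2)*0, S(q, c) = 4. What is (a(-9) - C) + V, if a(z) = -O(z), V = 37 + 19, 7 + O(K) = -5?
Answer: 68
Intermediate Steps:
O(K) = -12 (O(K) = -7 - 5 = -12)
V = 56
C = 0 (C = (6 + 4*2)*0 = (6 + 8)*0 = 14*0 = 0)
a(z) = 12 (a(z) = -1*(-12) = 12)
(a(-9) - C) + V = (12 - 1*0) + 56 = (12 + 0) + 56 = 12 + 56 = 68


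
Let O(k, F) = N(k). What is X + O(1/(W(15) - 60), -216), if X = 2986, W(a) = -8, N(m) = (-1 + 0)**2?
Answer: 2987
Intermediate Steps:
N(m) = 1 (N(m) = (-1)**2 = 1)
O(k, F) = 1
X + O(1/(W(15) - 60), -216) = 2986 + 1 = 2987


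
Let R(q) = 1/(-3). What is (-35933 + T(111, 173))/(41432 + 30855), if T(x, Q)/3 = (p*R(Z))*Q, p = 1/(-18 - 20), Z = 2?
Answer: -1365281/2746906 ≈ -0.49703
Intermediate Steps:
p = -1/38 (p = 1/(-38) = -1/38 ≈ -0.026316)
R(q) = -⅓
T(x, Q) = Q/38 (T(x, Q) = 3*((-1/38*(-⅓))*Q) = 3*(Q/114) = Q/38)
(-35933 + T(111, 173))/(41432 + 30855) = (-35933 + (1/38)*173)/(41432 + 30855) = (-35933 + 173/38)/72287 = -1365281/38*1/72287 = -1365281/2746906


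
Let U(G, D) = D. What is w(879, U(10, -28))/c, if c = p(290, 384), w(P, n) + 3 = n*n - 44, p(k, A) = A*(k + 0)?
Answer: 737/111360 ≈ 0.0066182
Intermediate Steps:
p(k, A) = A*k
w(P, n) = -47 + n² (w(P, n) = -3 + (n*n - 44) = -3 + (n² - 44) = -3 + (-44 + n²) = -47 + n²)
c = 111360 (c = 384*290 = 111360)
w(879, U(10, -28))/c = (-47 + (-28)²)/111360 = (-47 + 784)*(1/111360) = 737*(1/111360) = 737/111360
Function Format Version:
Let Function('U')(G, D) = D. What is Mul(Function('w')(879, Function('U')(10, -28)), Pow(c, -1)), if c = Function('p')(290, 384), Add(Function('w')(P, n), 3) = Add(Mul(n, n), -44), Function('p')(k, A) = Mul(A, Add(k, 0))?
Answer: Rational(737, 111360) ≈ 0.0066182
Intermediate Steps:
Function('p')(k, A) = Mul(A, k)
Function('w')(P, n) = Add(-47, Pow(n, 2)) (Function('w')(P, n) = Add(-3, Add(Mul(n, n), -44)) = Add(-3, Add(Pow(n, 2), -44)) = Add(-3, Add(-44, Pow(n, 2))) = Add(-47, Pow(n, 2)))
c = 111360 (c = Mul(384, 290) = 111360)
Mul(Function('w')(879, Function('U')(10, -28)), Pow(c, -1)) = Mul(Add(-47, Pow(-28, 2)), Pow(111360, -1)) = Mul(Add(-47, 784), Rational(1, 111360)) = Mul(737, Rational(1, 111360)) = Rational(737, 111360)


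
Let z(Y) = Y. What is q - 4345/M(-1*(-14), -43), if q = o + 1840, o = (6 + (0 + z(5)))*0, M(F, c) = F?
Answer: 21415/14 ≈ 1529.6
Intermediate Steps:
o = 0 (o = (6 + (0 + 5))*0 = (6 + 5)*0 = 11*0 = 0)
q = 1840 (q = 0 + 1840 = 1840)
q - 4345/M(-1*(-14), -43) = 1840 - 4345/((-1*(-14))) = 1840 - 4345/14 = 21415/14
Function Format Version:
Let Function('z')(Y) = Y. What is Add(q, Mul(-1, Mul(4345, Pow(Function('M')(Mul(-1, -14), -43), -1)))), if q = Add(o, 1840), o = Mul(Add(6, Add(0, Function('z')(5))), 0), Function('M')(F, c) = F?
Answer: Rational(21415, 14) ≈ 1529.6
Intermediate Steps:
o = 0 (o = Mul(Add(6, Add(0, 5)), 0) = Mul(Add(6, 5), 0) = Mul(11, 0) = 0)
q = 1840 (q = Add(0, 1840) = 1840)
Add(q, Mul(-1, Mul(4345, Pow(Function('M')(Mul(-1, -14), -43), -1)))) = Add(1840, Mul(-1, Mul(4345, Pow(Mul(-1, -14), -1)))) = Add(1840, Mul(-1, Mul(4345, Pow(14, -1)))) = Add(1840, Mul(-1, Mul(4345, Rational(1, 14)))) = Add(1840, Mul(-1, Rational(4345, 14))) = Add(1840, Rational(-4345, 14)) = Rational(21415, 14)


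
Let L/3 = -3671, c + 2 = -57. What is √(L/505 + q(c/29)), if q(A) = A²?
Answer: 2*I*√947383535/14645 ≈ 4.2034*I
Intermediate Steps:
c = -59 (c = -2 - 57 = -59)
L = -11013 (L = 3*(-3671) = -11013)
√(L/505 + q(c/29)) = √(-11013/505 + (-59/29)²) = √(-11013/505 + 3481/841) = √(-7504028/424705) = 2*I*√947383535/14645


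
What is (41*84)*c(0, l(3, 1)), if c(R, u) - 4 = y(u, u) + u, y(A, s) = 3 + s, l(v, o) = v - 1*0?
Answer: 44772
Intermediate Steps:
l(v, o) = v (l(v, o) = v + 0 = v)
c(R, u) = 7 + 2*u (c(R, u) = 4 + ((3 + u) + u) = 4 + (3 + 2*u) = 7 + 2*u)
(41*84)*c(0, l(3, 1)) = (41*84)*(7 + 2*3) = 3444*(7 + 6) = 3444*13 = 44772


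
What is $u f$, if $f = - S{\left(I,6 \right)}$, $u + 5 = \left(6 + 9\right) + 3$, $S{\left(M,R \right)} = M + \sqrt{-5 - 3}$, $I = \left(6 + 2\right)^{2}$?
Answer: $-832 - 26 i \sqrt{2} \approx -832.0 - 36.77 i$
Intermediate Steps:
$I = 64$ ($I = 8^{2} = 64$)
$S{\left(M,R \right)} = M + 2 i \sqrt{2}$ ($S{\left(M,R \right)} = M + \sqrt{-8} = M + 2 i \sqrt{2}$)
$u = 13$ ($u = -5 + \left(\left(6 + 9\right) + 3\right) = -5 + \left(15 + 3\right) = -5 + 18 = 13$)
$f = -64 - 2 i \sqrt{2}$ ($f = - (64 + 2 i \sqrt{2}) = -64 - 2 i \sqrt{2} \approx -64.0 - 2.8284 i$)
$u f = 13 \left(-64 - 2 i \sqrt{2}\right) = -832 - 26 i \sqrt{2}$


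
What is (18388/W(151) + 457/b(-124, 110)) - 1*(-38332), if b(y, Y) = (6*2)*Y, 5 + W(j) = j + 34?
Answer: 152200627/3960 ≈ 38435.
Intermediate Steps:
W(j) = 29 + j (W(j) = -5 + (j + 34) = -5 + (34 + j) = 29 + j)
b(y, Y) = 12*Y
(18388/W(151) + 457/b(-124, 110)) - 1*(-38332) = (18388/(29 + 151) + 457/((12*110))) - 1*(-38332) = (18388/180 + 457/1320) + 38332 = (18388*(1/180) + 457*(1/1320)) + 38332 = (4597/45 + 457/1320) + 38332 = 405907/3960 + 38332 = 152200627/3960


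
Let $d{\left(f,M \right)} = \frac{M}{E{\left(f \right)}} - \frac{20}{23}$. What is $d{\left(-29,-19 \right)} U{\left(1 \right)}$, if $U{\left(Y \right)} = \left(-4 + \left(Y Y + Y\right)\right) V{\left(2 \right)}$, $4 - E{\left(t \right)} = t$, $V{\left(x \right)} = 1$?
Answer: $\frac{2194}{759} \approx 2.8906$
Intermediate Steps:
$E{\left(t \right)} = 4 - t$
$U{\left(Y \right)} = -4 + Y + Y^{2}$ ($U{\left(Y \right)} = \left(-4 + \left(Y Y + Y\right)\right) 1 = \left(-4 + \left(Y^{2} + Y\right)\right) 1 = \left(-4 + \left(Y + Y^{2}\right)\right) 1 = \left(-4 + Y + Y^{2}\right) 1 = -4 + Y + Y^{2}$)
$d{\left(f,M \right)} = - \frac{20}{23} + \frac{M}{4 - f}$ ($d{\left(f,M \right)} = \frac{M}{4 - f} - \frac{20}{23} = - \frac{20}{23} + \frac{M}{4 - f}$)
$d{\left(-29,-19 \right)} U{\left(1 \right)} = \frac{80 - -437 - -580}{23 \left(-4 - 29\right)} \left(-4 + 1 + 1^{2}\right) = \frac{80 + 437 + 580}{23 \left(-33\right)} \left(-4 + 1 + 1\right) = \frac{1}{23} \left(- \frac{1}{33}\right) 1097 \left(-2\right) = \left(- \frac{1097}{759}\right) \left(-2\right) = \frac{2194}{759}$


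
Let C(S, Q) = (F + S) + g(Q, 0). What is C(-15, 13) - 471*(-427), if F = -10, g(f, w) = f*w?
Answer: 201092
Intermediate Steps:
C(S, Q) = -10 + S (C(S, Q) = (-10 + S) + Q*0 = (-10 + S) + 0 = -10 + S)
C(-15, 13) - 471*(-427) = (-10 - 15) - 471*(-427) = -25 + 201117 = 201092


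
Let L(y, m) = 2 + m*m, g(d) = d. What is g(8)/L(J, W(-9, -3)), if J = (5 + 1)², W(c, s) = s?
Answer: 8/11 ≈ 0.72727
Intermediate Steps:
J = 36 (J = 6² = 36)
L(y, m) = 2 + m²
g(8)/L(J, W(-9, -3)) = 8/(2 + (-3)²) = 8/(2 + 9) = 8/11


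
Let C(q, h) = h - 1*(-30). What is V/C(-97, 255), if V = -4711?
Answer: -4711/285 ≈ -16.530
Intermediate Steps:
C(q, h) = 30 + h (C(q, h) = h + 30 = 30 + h)
V/C(-97, 255) = -4711/(30 + 255) = -4711/285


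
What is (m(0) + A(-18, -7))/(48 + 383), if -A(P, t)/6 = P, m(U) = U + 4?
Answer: 112/431 ≈ 0.25986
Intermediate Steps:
m(U) = 4 + U
A(P, t) = -6*P
(m(0) + A(-18, -7))/(48 + 383) = ((4 + 0) - 6*(-18))/(48 + 383) = (4 + 108)/431 = 112*(1/431) = 112/431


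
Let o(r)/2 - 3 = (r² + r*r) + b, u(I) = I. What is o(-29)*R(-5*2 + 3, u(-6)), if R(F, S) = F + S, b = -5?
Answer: -43680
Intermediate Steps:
o(r) = -4 + 4*r² (o(r) = 6 + 2*((r² + r*r) - 5) = 6 + 2*((r² + r²) - 5) = 6 + 2*(2*r² - 5) = 6 + 2*(-5 + 2*r²) = 6 + (-10 + 4*r²) = -4 + 4*r²)
o(-29)*R(-5*2 + 3, u(-6)) = (-4 + 4*(-29)²)*((-5*2 + 3) - 6) = (-4 + 4*841)*((-10 + 3) - 6) = (-4 + 3364)*(-7 - 6) = 3360*(-13) = -43680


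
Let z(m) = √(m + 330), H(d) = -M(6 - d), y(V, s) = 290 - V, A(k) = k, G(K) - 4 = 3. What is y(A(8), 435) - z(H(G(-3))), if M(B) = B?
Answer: 282 - √331 ≈ 263.81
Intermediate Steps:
G(K) = 7 (G(K) = 4 + 3 = 7)
H(d) = -6 + d (H(d) = -(6 - d) = -6 + d)
z(m) = √(330 + m)
y(A(8), 435) - z(H(G(-3))) = (290 - 1*8) - √(330 + (-6 + 7)) = (290 - 8) - √(330 + 1) = 282 - √331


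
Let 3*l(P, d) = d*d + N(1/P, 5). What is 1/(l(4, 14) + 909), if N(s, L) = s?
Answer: 12/11693 ≈ 0.0010263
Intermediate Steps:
l(P, d) = 1/(3*P) + d²/3 (l(P, d) = (d*d + 1/P)/3 = (d² + 1/P)/3 = (1/P + d²)/3 = 1/(3*P) + d²/3)
1/(l(4, 14) + 909) = 1/((⅓)*(1 + 4*14²)/4 + 909) = 1/((⅓)*(¼)*(1 + 4*196) + 909) = 1/((⅓)*(¼)*(1 + 784) + 909) = 1/((⅓)*(¼)*785 + 909) = 1/(785/12 + 909) = 1/(11693/12) = 12/11693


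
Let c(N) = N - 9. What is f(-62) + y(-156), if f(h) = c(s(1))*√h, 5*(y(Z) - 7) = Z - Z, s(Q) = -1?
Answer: 7 - 10*I*√62 ≈ 7.0 - 78.74*I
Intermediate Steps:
y(Z) = 7 (y(Z) = 7 + (Z - Z)/5 = 7 + (⅕)*0 = 7 + 0 = 7)
c(N) = -9 + N
f(h) = -10*√h (f(h) = (-9 - 1)*√h = -10*√h)
f(-62) + y(-156) = -10*I*√62 + 7 = 7 - 10*I*√62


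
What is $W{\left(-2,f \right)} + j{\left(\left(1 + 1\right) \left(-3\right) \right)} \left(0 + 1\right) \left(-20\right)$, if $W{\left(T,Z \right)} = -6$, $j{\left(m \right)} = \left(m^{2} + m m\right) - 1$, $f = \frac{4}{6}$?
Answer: $-1426$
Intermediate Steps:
$f = \frac{2}{3}$ ($f = 4 \cdot \frac{1}{6} = \frac{2}{3} \approx 0.66667$)
$j{\left(m \right)} = -1 + 2 m^{2}$ ($j{\left(m \right)} = \left(m^{2} + m^{2}\right) - 1 = 2 m^{2} - 1 = -1 + 2 m^{2}$)
$W{\left(-2,f \right)} + j{\left(\left(1 + 1\right) \left(-3\right) \right)} \left(0 + 1\right) \left(-20\right) = -6 + \left(-1 + 2 \left(\left(1 + 1\right) \left(-3\right)\right)^{2}\right) \left(0 + 1\right) \left(-20\right) = -6 + \left(-1 + 2 \left(2 \left(-3\right)\right)^{2}\right) 1 \left(-20\right) = -6 + \left(-1 + 2 \left(-6\right)^{2}\right) 1 \left(-20\right) = -6 + \left(-1 + 2 \cdot 36\right) 1 \left(-20\right) = -6 + \left(-1 + 72\right) 1 \left(-20\right) = -6 + 71 \cdot 1 \left(-20\right) = -6 + 71 \left(-20\right) = -6 - 1420 = -1426$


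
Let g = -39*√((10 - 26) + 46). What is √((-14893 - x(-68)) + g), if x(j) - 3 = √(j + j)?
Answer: √(-14896 - 39*√30 - 2*I*√34) ≈ 0.0474 - 122.92*I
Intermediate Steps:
x(j) = 3 + √2*√j (x(j) = 3 + √(j + j) = 3 + √(2*j) = 3 + √2*√j)
g = -39*√30 (g = -39*√(-16 + 46) = -39*√30 ≈ -213.61)
√((-14893 - x(-68)) + g) = √((-14893 - (3 + √2*√(-68))) - 39*√30) = √((-14893 - (3 + √2*(2*I*√17))) - 39*√30) = √((-14893 - (3 + 2*I*√34)) - 39*√30) = √((-14893 + (-3 - 2*I*√34)) - 39*√30) = √((-14896 - 2*I*√34) - 39*√30) = √(-14896 - 39*√30 - 2*I*√34)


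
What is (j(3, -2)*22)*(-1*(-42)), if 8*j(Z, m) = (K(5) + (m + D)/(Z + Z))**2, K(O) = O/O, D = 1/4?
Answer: 22253/384 ≈ 57.951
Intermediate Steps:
D = 1/4 (D = 1*(1/4) = 1/4 ≈ 0.25000)
K(O) = 1
j(Z, m) = (1 + (1/4 + m)/(2*Z))**2/8 (j(Z, m) = (1 + (m + 1/4)/(Z + Z))**2/8 = (1 + (1/4 + m)/((2*Z)))**2/8 = (1 + (1/4 + m)*(1/(2*Z)))**2/8 = (1 + (1/4 + m)/(2*Z))**2/8)
(j(3, -2)*22)*(-1*(-42)) = (((1/512)*(1 + 4*(-2) + 8*3)**2/3**2)*22)*(-1*(-42)) = (((1/512)*(1/9)*(1 - 8 + 24)**2)*22)*42 = (((1/512)*(1/9)*17**2)*22)*42 = (((1/512)*(1/9)*289)*22)*42 = ((289/4608)*22)*42 = (3179/2304)*42 = 22253/384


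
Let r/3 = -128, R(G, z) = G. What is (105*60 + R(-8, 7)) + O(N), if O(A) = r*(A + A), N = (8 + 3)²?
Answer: -86636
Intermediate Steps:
N = 121 (N = 11² = 121)
r = -384 (r = 3*(-128) = -384)
O(A) = -768*A (O(A) = -384*(A + A) = -768*A)
(105*60 + R(-8, 7)) + O(N) = (105*60 - 8) - 768*121 = (6300 - 8) - 92928 = 6292 - 92928 = -86636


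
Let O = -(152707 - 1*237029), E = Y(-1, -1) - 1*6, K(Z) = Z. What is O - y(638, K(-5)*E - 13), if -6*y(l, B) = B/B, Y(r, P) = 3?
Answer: 505933/6 ≈ 84322.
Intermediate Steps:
E = -3 (E = 3 - 1*6 = 3 - 6 = -3)
y(l, B) = -⅙ (y(l, B) = -B/(6*B) = -⅙*1 = -⅙)
O = 84322 (O = -(152707 - 237029) = -1*(-84322) = 84322)
O - y(638, K(-5)*E - 13) = 84322 - 1*(-⅙) = 84322 + ⅙ = 505933/6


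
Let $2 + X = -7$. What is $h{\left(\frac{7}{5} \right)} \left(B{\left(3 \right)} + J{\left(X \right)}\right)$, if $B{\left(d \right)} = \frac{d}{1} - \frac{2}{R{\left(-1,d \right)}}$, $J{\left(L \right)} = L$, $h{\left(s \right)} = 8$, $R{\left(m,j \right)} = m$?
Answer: $-32$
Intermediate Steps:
$X = -9$ ($X = -2 - 7 = -9$)
$B{\left(d \right)} = 2 + d$ ($B{\left(d \right)} = \frac{d}{1} - \frac{2}{-1} = d 1 - -2 = d + 2 = 2 + d$)
$h{\left(\frac{7}{5} \right)} \left(B{\left(3 \right)} + J{\left(X \right)}\right) = 8 \left(\left(2 + 3\right) - 9\right) = 8 \left(5 - 9\right) = 8 \left(-4\right) = -32$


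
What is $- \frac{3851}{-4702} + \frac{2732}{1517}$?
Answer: $\frac{18687831}{7132934} \approx 2.6199$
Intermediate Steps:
$- \frac{3851}{-4702} + \frac{2732}{1517} = \left(-3851\right) \left(- \frac{1}{4702}\right) + 2732 \cdot \frac{1}{1517} = \frac{3851}{4702} + \frac{2732}{1517} = \frac{18687831}{7132934}$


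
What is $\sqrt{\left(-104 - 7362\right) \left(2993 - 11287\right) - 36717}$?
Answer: $\sqrt{61886287} \approx 7866.8$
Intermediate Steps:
$\sqrt{\left(-104 - 7362\right) \left(2993 - 11287\right) - 36717} = \sqrt{\left(-7466\right) \left(-8294\right) - 36717} = \sqrt{61923004 - 36717} = \sqrt{61886287}$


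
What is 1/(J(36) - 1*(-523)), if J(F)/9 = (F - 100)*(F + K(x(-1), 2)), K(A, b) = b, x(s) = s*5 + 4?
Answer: -1/21365 ≈ -4.6806e-5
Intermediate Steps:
x(s) = 4 + 5*s (x(s) = 5*s + 4 = 4 + 5*s)
J(F) = 9*(-100 + F)*(2 + F) (J(F) = 9*((F - 100)*(F + 2)) = 9*((-100 + F)*(2 + F)) = 9*(-100 + F)*(2 + F))
1/(J(36) - 1*(-523)) = 1/((-1800 - 882*36 + 9*36**2) - 1*(-523)) = 1/((-1800 - 31752 + 9*1296) + 523) = 1/((-1800 - 31752 + 11664) + 523) = 1/(-21888 + 523) = 1/(-21365) = -1/21365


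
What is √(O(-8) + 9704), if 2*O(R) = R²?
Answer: 2*√2434 ≈ 98.671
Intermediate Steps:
O(R) = R²/2
√(O(-8) + 9704) = √((½)*(-8)² + 9704) = √((½)*64 + 9704) = √(32 + 9704) = √9736 = 2*√2434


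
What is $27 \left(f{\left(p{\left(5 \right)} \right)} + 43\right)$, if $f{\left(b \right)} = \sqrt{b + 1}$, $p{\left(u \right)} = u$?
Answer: $1161 + 27 \sqrt{6} \approx 1227.1$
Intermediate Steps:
$f{\left(b \right)} = \sqrt{1 + b}$
$27 \left(f{\left(p{\left(5 \right)} \right)} + 43\right) = 27 \left(\sqrt{1 + 5} + 43\right) = 27 \left(\sqrt{6} + 43\right) = 27 \left(43 + \sqrt{6}\right) = 1161 + 27 \sqrt{6}$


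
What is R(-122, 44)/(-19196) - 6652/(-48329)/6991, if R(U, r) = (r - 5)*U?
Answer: 803851910677/3242857438322 ≈ 0.24788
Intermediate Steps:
R(U, r) = U*(-5 + r) (R(U, r) = (-5 + r)*U = U*(-5 + r))
R(-122, 44)/(-19196) - 6652/(-48329)/6991 = -122*(-5 + 44)/(-19196) - 6652/(-48329)/6991 = -122*39*(-1/19196) - 6652*(-1/48329)*(1/6991) = -4758*(-1/19196) + (6652/48329)*(1/6991) = 2379/9598 + 6652/337868039 = 803851910677/3242857438322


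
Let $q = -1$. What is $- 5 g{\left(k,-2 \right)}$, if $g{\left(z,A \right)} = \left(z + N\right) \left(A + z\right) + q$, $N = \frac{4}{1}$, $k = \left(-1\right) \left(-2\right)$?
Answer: $5$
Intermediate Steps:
$k = 2$
$N = 4$ ($N = 4 \cdot 1 = 4$)
$g{\left(z,A \right)} = -1 + \left(4 + z\right) \left(A + z\right)$ ($g{\left(z,A \right)} = \left(z + 4\right) \left(A + z\right) - 1 = \left(4 + z\right) \left(A + z\right) - 1 = -1 + \left(4 + z\right) \left(A + z\right)$)
$- 5 g{\left(k,-2 \right)} = - 5 \left(-1 + 2^{2} + 4 \left(-2\right) + 4 \cdot 2 - 4\right) = - 5 \left(-1 + 4 - 8 + 8 - 4\right) = \left(-5\right) \left(-1\right) = 5$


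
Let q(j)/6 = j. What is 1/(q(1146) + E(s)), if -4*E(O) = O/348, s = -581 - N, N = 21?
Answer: 696/4785997 ≈ 0.00014542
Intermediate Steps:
q(j) = 6*j
s = -602 (s = -581 - 1*21 = -581 - 21 = -602)
E(O) = -O/1392 (E(O) = -O/(4*348) = -O/1392)
1/(q(1146) + E(s)) = 1/(6*1146 - 1/1392*(-602)) = 1/(6876 + 301/696) = 1/(4785997/696) = 696/4785997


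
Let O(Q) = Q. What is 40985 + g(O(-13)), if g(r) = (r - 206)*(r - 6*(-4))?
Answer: 38576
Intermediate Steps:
g(r) = (-206 + r)*(24 + r) (g(r) = (-206 + r)*(r + 24) = (-206 + r)*(24 + r))
40985 + g(O(-13)) = 40985 + (-4944 + (-13)**2 - 182*(-13)) = 40985 + (-4944 + 169 + 2366) = 40985 - 2409 = 38576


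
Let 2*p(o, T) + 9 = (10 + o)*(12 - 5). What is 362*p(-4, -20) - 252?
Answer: 5721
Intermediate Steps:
p(o, T) = 61/2 + 7*o/2 (p(o, T) = -9/2 + ((10 + o)*(12 - 5))/2 = -9/2 + ((10 + o)*7)/2 = -9/2 + (70 + 7*o)/2 = -9/2 + (35 + 7*o/2) = 61/2 + 7*o/2)
362*p(-4, -20) - 252 = 362*(61/2 + (7/2)*(-4)) - 252 = 362*(61/2 - 14) - 252 = 362*(33/2) - 252 = 5973 - 252 = 5721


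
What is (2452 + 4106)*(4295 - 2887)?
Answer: 9233664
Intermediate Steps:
(2452 + 4106)*(4295 - 2887) = 6558*1408 = 9233664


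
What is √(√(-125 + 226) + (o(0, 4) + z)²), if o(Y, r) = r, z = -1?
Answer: √(9 + √101) ≈ 4.3646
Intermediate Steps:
√(√(-125 + 226) + (o(0, 4) + z)²) = √(√(-125 + 226) + (4 - 1)²) = √(√101 + 3²) = √(√101 + 9) = √(9 + √101)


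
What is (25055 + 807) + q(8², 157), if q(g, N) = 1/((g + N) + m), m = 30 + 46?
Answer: 7681015/297 ≈ 25862.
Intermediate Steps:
m = 76
q(g, N) = 1/(76 + N + g) (q(g, N) = 1/((g + N) + 76) = 1/((N + g) + 76) = 1/(76 + N + g))
(25055 + 807) + q(8², 157) = (25055 + 807) + 1/(76 + 157 + 8²) = 25862 + 1/(76 + 157 + 64) = 25862 + 1/297 = 7681015/297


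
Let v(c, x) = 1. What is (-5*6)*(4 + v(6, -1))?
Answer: -150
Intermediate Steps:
(-5*6)*(4 + v(6, -1)) = (-5*6)*(4 + 1) = -30*5 = -150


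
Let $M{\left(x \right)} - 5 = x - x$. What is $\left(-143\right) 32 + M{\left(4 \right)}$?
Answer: $-4571$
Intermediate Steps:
$M{\left(x \right)} = 5$ ($M{\left(x \right)} = 5 + \left(x - x\right) = 5 + 0 = 5$)
$\left(-143\right) 32 + M{\left(4 \right)} = \left(-143\right) 32 + 5 = -4576 + 5 = -4571$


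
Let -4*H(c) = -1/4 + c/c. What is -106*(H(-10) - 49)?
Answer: 41711/8 ≈ 5213.9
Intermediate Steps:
H(c) = -3/16 (H(c) = -(-1/4 + c/c)/4 = -(-1*1/4 + 1)/4 = -(-1/4 + 1)/4 = -1/4*3/4 = -3/16)
-106*(H(-10) - 49) = -106*(-3/16 - 49) = -106*(-787/16) = 41711/8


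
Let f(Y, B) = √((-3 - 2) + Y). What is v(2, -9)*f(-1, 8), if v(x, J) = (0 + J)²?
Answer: 81*I*√6 ≈ 198.41*I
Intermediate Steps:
f(Y, B) = √(-5 + Y)
v(x, J) = J²
v(2, -9)*f(-1, 8) = (-9)²*√(-5 - 1) = 81*√(-6) = 81*(I*√6) = 81*I*√6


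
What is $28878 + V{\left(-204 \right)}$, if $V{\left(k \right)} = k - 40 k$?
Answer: $36834$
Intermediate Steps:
$V{\left(k \right)} = - 39 k$
$28878 + V{\left(-204 \right)} = 28878 - -7956 = 28878 + 7956 = 36834$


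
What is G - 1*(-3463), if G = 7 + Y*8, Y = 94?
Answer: 4222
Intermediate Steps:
G = 759 (G = 7 + 94*8 = 7 + 752 = 759)
G - 1*(-3463) = 759 - 1*(-3463) = 759 + 3463 = 4222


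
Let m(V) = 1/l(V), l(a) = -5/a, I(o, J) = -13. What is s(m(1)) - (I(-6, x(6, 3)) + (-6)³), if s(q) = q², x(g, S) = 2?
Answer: 5726/25 ≈ 229.04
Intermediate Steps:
m(V) = -V/5 (m(V) = 1/(-5/V) = -V/5)
s(m(1)) - (I(-6, x(6, 3)) + (-6)³) = (-⅕*1)² - (-13 + (-6)³) = (-⅕)² - (-13 - 216) = 1/25 - 1*(-229) = 1/25 + 229 = 5726/25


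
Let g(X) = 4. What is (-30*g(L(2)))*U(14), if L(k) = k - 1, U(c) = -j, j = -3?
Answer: -360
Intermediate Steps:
U(c) = 3 (U(c) = -1*(-3) = 3)
L(k) = -1 + k
(-30*g(L(2)))*U(14) = -30*4*3 = -120*3 = -360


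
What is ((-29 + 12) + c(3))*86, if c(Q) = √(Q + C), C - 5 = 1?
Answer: -1204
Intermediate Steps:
C = 6 (C = 5 + 1 = 6)
c(Q) = √(6 + Q) (c(Q) = √(Q + 6) = √(6 + Q))
((-29 + 12) + c(3))*86 = ((-29 + 12) + √(6 + 3))*86 = (-17 + √9)*86 = (-17 + 3)*86 = -14*86 = -1204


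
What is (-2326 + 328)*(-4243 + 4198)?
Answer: 89910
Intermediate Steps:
(-2326 + 328)*(-4243 + 4198) = -1998*(-45) = 89910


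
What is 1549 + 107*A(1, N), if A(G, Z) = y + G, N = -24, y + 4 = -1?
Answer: 1121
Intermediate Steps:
y = -5 (y = -4 - 1 = -5)
A(G, Z) = -5 + G
1549 + 107*A(1, N) = 1549 + 107*(-5 + 1) = 1549 + 107*(-4) = 1549 - 428 = 1121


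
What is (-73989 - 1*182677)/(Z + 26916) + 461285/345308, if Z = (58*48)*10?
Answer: -15842675417/4726921212 ≈ -3.3516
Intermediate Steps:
Z = 27840 (Z = 2784*10 = 27840)
(-73989 - 1*182677)/(Z + 26916) + 461285/345308 = (-73989 - 1*182677)/(27840 + 26916) + 461285/345308 = (-73989 - 182677)/54756 + 461285*(1/345308) = -256666*1/54756 + 461285/345308 = -128333/27378 + 461285/345308 = -15842675417/4726921212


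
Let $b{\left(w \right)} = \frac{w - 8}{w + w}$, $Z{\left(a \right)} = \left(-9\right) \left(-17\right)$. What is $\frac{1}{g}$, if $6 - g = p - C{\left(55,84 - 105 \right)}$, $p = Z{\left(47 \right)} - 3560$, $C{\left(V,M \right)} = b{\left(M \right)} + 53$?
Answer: $\frac{42}{145601} \approx 0.00028846$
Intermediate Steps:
$Z{\left(a \right)} = 153$
$b{\left(w \right)} = \frac{-8 + w}{2 w}$
$C{\left(V,M \right)} = 53 + \frac{-8 + M}{2 M}$ ($C{\left(V,M \right)} = \frac{-8 + M}{2 M} + 53 = 53 + \frac{-8 + M}{2 M}$)
$p = -3407$ ($p = 153 - 3560 = -3407$)
$g = \frac{145601}{42}$ ($g = 6 - \left(-3407 - \left(\frac{107}{2} - \frac{4}{84 - 105}\right)\right) = 6 - \left(-3407 - \left(\frac{107}{2} - \frac{4}{-21}\right)\right) = 6 - \left(-3407 - \left(\frac{107}{2} - - \frac{4}{21}\right)\right) = 6 - \left(-3407 - \left(\frac{107}{2} + \frac{4}{21}\right)\right) = 6 - \left(-3407 - \frac{2255}{42}\right) = 6 - - \frac{145349}{42} = 6 + \frac{145349}{42} = \frac{145601}{42} \approx 3466.7$)
$\frac{1}{g} = \frac{1}{\frac{145601}{42}} = \frac{42}{145601}$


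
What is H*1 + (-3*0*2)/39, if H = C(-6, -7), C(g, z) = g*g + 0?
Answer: 36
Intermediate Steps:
C(g, z) = g² (C(g, z) = g² + 0 = g²)
H = 36 (H = (-6)² = 36)
H*1 + (-3*0*2)/39 = 36*1 + (-3*0*2)/39 = 36 + (0*2)*(1/39) = 36 + 0*(1/39) = 36 + 0 = 36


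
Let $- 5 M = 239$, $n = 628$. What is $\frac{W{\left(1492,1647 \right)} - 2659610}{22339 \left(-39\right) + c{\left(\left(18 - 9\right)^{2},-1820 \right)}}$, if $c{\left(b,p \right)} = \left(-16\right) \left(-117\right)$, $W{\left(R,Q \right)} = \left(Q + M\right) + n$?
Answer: $\frac{13286914}{4346745} \approx 3.0568$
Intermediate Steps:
$M = - \frac{239}{5}$ ($M = \left(- \frac{1}{5}\right) 239 = - \frac{239}{5} \approx -47.8$)
$W{\left(R,Q \right)} = \frac{2901}{5} + Q$ ($W{\left(R,Q \right)} = \left(Q - \frac{239}{5}\right) + 628 = \left(- \frac{239}{5} + Q\right) + 628 = \frac{2901}{5} + Q$)
$c{\left(b,p \right)} = 1872$
$\frac{W{\left(1492,1647 \right)} - 2659610}{22339 \left(-39\right) + c{\left(\left(18 - 9\right)^{2},-1820 \right)}} = \frac{\left(\frac{2901}{5} + 1647\right) - 2659610}{22339 \left(-39\right) + 1872} = \frac{\frac{11136}{5} - 2659610}{-871221 + 1872} = - \frac{13286914}{5 \left(-869349\right)} = \left(- \frac{13286914}{5}\right) \left(- \frac{1}{869349}\right) = \frac{13286914}{4346745}$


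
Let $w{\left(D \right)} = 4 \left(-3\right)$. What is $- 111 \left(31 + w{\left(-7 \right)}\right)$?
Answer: $-2109$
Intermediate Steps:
$w{\left(D \right)} = -12$
$- 111 \left(31 + w{\left(-7 \right)}\right) = - 111 \left(31 - 12\right) = \left(-111\right) 19 = -2109$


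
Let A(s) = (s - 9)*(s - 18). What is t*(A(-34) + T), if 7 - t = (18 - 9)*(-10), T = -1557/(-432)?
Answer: 10427597/48 ≈ 2.1724e+5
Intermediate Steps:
T = 173/48 (T = -1557*(-1/432) = 173/48 ≈ 3.6042)
A(s) = (-18 + s)*(-9 + s) (A(s) = (-9 + s)*(-18 + s) = (-18 + s)*(-9 + s))
t = 97 (t = 7 - (18 - 9)*(-10) = 7 - 9*(-10) = 7 - 1*(-90) = 7 + 90 = 97)
t*(A(-34) + T) = 97*((162 + (-34)² - 27*(-34)) + 173/48) = 97*((162 + 1156 + 918) + 173/48) = 97*(2236 + 173/48) = 97*(107501/48) = 10427597/48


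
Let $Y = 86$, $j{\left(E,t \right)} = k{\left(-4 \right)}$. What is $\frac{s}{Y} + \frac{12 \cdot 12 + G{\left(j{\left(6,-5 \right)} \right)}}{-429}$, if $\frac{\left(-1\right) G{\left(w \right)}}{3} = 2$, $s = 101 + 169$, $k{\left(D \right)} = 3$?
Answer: $\frac{17327}{6149} \approx 2.8179$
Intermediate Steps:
$s = 270$
$j{\left(E,t \right)} = 3$
$G{\left(w \right)} = -6$ ($G{\left(w \right)} = \left(-3\right) 2 = -6$)
$\frac{s}{Y} + \frac{12 \cdot 12 + G{\left(j{\left(6,-5 \right)} \right)}}{-429} = \frac{270}{86} + \frac{12 \cdot 12 - 6}{-429} = 270 \cdot \frac{1}{86} + \left(144 - 6\right) \left(- \frac{1}{429}\right) = \frac{135}{43} + 138 \left(- \frac{1}{429}\right) = \frac{135}{43} - \frac{46}{143} = \frac{17327}{6149}$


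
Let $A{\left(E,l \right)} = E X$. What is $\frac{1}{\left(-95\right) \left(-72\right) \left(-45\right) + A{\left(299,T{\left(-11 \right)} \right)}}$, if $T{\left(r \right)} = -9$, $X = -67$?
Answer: $- \frac{1}{327833} \approx -3.0503 \cdot 10^{-6}$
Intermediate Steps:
$A{\left(E,l \right)} = - 67 E$ ($A{\left(E,l \right)} = E \left(-67\right) = - 67 E$)
$\frac{1}{\left(-95\right) \left(-72\right) \left(-45\right) + A{\left(299,T{\left(-11 \right)} \right)}} = \frac{1}{\left(-95\right) \left(-72\right) \left(-45\right) - 20033} = \frac{1}{6840 \left(-45\right) - 20033} = \frac{1}{-307800 - 20033} = \frac{1}{-327833} = - \frac{1}{327833}$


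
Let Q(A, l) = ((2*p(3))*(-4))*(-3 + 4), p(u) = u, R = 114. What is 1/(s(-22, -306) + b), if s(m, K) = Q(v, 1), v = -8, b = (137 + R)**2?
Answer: 1/62977 ≈ 1.5879e-5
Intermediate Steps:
b = 63001 (b = (137 + 114)**2 = 251**2 = 63001)
Q(A, l) = -24 (Q(A, l) = ((2*3)*(-4))*(-3 + 4) = (6*(-4))*1 = -24*1 = -24)
s(m, K) = -24
1/(s(-22, -306) + b) = 1/(-24 + 63001) = 1/62977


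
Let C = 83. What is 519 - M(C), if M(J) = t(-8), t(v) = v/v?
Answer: 518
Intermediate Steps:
t(v) = 1
M(J) = 1
519 - M(C) = 519 - 1*1 = 519 - 1 = 518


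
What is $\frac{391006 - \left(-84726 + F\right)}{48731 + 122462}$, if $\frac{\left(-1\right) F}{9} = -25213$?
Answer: $\frac{248815}{171193} \approx 1.4534$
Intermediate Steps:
$F = 226917$ ($F = \left(-9\right) \left(-25213\right) = 226917$)
$\frac{391006 - \left(-84726 + F\right)}{48731 + 122462} = \frac{391006 + \left(84726 - 226917\right)}{48731 + 122462} = \frac{391006 + \left(84726 - 226917\right)}{171193} = \left(391006 - 142191\right) \frac{1}{171193} = 248815 \cdot \frac{1}{171193} = \frac{248815}{171193}$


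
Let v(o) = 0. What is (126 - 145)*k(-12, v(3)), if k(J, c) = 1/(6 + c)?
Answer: -19/6 ≈ -3.1667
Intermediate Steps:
(126 - 145)*k(-12, v(3)) = (126 - 145)/(6 + 0) = -19/6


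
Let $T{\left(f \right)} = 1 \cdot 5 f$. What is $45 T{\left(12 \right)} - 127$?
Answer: $2573$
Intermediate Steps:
$T{\left(f \right)} = 5 f$
$45 T{\left(12 \right)} - 127 = 45 \cdot 5 \cdot 12 - 127 = 45 \cdot 60 - 127 = 2700 - 127 = 2573$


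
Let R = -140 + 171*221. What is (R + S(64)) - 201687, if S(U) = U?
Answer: -163972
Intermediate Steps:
R = 37651 (R = -140 + 37791 = 37651)
(R + S(64)) - 201687 = (37651 + 64) - 201687 = 37715 - 201687 = -163972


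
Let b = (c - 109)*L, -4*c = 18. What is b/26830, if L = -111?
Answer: 25197/53660 ≈ 0.46957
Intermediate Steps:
c = -9/2 (c = -¼*18 = -9/2 ≈ -4.5000)
b = 25197/2 (b = (-9/2 - 109)*(-111) = -227/2*(-111) = 25197/2 ≈ 12599.)
b/26830 = (25197/2)/26830 = (25197/2)*(1/26830) = 25197/53660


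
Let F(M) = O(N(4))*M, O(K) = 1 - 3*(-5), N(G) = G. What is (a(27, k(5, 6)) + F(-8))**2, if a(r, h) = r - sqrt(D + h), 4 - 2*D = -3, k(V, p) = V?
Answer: (202 + sqrt(34))**2/4 ≈ 10798.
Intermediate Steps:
O(K) = 16 (O(K) = 1 + 15 = 16)
D = 7/2 (D = 2 - 1/2*(-3) = 2 + 3/2 = 7/2 ≈ 3.5000)
a(r, h) = r - sqrt(7/2 + h)
F(M) = 16*M
(a(27, k(5, 6)) + F(-8))**2 = ((27 - sqrt(14 + 4*5)/2) + 16*(-8))**2 = ((27 - sqrt(14 + 20)/2) - 128)**2 = ((27 - sqrt(34)/2) - 128)**2 = (-101 - sqrt(34)/2)**2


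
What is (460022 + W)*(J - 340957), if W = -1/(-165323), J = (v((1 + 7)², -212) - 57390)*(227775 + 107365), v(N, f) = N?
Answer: -1461159046539911244879/165323 ≈ -8.8382e+15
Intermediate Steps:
J = -19212235640 (J = ((1 + 7)² - 57390)*(227775 + 107365) = (8² - 57390)*335140 = (64 - 57390)*335140 = -57326*335140 = -19212235640)
W = 1/165323 (W = -1*(-1/165323) = 1/165323 ≈ 6.0488e-6)
(460022 + W)*(J - 340957) = (460022 + 1/165323)*(-19212235640 - 340957) = (76052217107/165323)*(-19212576597) = -1461159046539911244879/165323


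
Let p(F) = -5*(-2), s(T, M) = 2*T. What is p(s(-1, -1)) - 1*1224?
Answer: -1214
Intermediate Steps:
p(F) = 10
p(s(-1, -1)) - 1*1224 = 10 - 1*1224 = 10 - 1224 = -1214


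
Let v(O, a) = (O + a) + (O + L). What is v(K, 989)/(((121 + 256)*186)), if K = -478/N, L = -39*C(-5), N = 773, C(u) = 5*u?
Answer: 758608/27102153 ≈ 0.027991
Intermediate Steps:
L = 975 (L = -195*(-5) = -39*(-25) = 975)
K = -478/773 ≈ -0.61837
v(O, a) = 975 + a + 2*O (v(O, a) = (O + a) + (O + 975) = (O + a) + (975 + O) = 975 + a + 2*O)
v(K, 989)/(((121 + 256)*186)) = (975 + 989 + 2*(-478/773))/(((121 + 256)*186)) = (975 + 989 - 956/773)/((377*186)) = (1517216/773)/70122 = (1517216/773)*(1/70122) = 758608/27102153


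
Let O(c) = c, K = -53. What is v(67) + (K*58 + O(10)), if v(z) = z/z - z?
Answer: -3130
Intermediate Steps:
v(z) = 1 - z
v(67) + (K*58 + O(10)) = (1 - 1*67) + (-53*58 + 10) = (1 - 67) + (-3074 + 10) = -66 - 3064 = -3130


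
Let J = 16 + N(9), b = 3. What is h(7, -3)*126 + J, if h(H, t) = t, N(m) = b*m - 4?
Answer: -339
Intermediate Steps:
N(m) = -4 + 3*m (N(m) = 3*m - 4 = -4 + 3*m)
J = 39 (J = 16 + (-4 + 3*9) = 16 + (-4 + 27) = 16 + 23 = 39)
h(7, -3)*126 + J = -3*126 + 39 = -378 + 39 = -339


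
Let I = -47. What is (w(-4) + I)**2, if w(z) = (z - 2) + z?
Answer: 3249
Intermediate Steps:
w(z) = -2 + 2*z (w(z) = (-2 + z) + z = -2 + 2*z)
(w(-4) + I)**2 = ((-2 + 2*(-4)) - 47)**2 = ((-2 - 8) - 47)**2 = (-10 - 47)**2 = (-57)**2 = 3249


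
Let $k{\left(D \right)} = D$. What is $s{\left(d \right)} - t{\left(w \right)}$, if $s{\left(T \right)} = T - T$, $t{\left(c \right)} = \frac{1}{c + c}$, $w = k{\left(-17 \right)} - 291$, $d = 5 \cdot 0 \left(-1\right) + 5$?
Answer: $\frac{1}{616} \approx 0.0016234$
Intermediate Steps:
$d = 5$ ($d = 0 \left(-1\right) + 5 = 0 + 5 = 5$)
$w = -308$ ($w = -17 - 291 = -308$)
$t{\left(c \right)} = \frac{1}{2 c}$
$s{\left(T \right)} = 0$
$s{\left(d \right)} - t{\left(w \right)} = 0 - \frac{1}{2 \left(-308\right)} = 0 - \frac{1}{2} \left(- \frac{1}{308}\right) = 0 - - \frac{1}{616} = 0 + \frac{1}{616} = \frac{1}{616}$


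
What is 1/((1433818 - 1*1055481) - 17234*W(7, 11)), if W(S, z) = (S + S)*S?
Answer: -1/1310595 ≈ -7.6301e-7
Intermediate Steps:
W(S, z) = 2*S**2 (W(S, z) = (2*S)*S = 2*S**2)
1/((1433818 - 1*1055481) - 17234*W(7, 11)) = 1/((1433818 - 1*1055481) - 34468*7**2) = 1/((1433818 - 1055481) - 34468*49) = 1/(378337 - 17234*98) = 1/(378337 - 1688932) = 1/(-1310595) = -1/1310595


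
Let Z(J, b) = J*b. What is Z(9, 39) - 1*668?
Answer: -317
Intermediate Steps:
Z(9, 39) - 1*668 = 9*39 - 1*668 = 351 - 668 = -317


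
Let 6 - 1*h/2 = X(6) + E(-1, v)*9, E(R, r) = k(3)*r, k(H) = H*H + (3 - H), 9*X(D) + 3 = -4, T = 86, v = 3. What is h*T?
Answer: -365672/9 ≈ -40630.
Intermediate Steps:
X(D) = -7/9 (X(D) = -1/3 + (1/9)*(-4) = -1/3 - 4/9 = -7/9)
k(H) = 3 + H**2 - H (k(H) = H**2 + (3 - H) = 3 + H**2 - H)
E(R, r) = 9*r (E(R, r) = (3 + 3**2 - 1*3)*r = (3 + 9 - 3)*r = 9*r)
h = -4252/9 (h = 12 - 2*(-7/9 + (9*3)*9) = 12 - 2*(-7/9 + 27*9) = 12 - 2*(-7/9 + 243) = 12 - 2*2180/9 = 12 - 4360/9 = -4252/9 ≈ -472.44)
h*T = -4252/9*86 = -365672/9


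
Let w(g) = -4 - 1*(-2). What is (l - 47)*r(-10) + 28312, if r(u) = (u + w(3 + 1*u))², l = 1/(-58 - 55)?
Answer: 2434328/113 ≈ 21543.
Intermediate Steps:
l = -1/113 (l = 1/(-113) = -1/113 ≈ -0.0088496)
w(g) = -2 (w(g) = -4 + 2 = -2)
r(u) = (-2 + u)² (r(u) = (u - 2)² = (-2 + u)²)
(l - 47)*r(-10) + 28312 = (-1/113 - 47)*(-2 - 10)² + 28312 = -5312/113*(-12)² + 28312 = -5312/113*144 + 28312 = -764928/113 + 28312 = 2434328/113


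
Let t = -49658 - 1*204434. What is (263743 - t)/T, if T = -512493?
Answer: -517835/512493 ≈ -1.0104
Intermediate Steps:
t = -254092 (t = -49658 - 204434 = -254092)
(263743 - t)/T = (263743 - 1*(-254092))/(-512493) = (263743 + 254092)*(-1/512493) = 517835*(-1/512493) = -517835/512493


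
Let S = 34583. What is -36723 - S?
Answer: -71306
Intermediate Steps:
-36723 - S = -36723 - 1*34583 = -36723 - 34583 = -71306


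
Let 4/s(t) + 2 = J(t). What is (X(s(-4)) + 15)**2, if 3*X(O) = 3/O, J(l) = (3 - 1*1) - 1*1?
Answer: 3481/16 ≈ 217.56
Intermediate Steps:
J(l) = 1 (J(l) = (3 - 1) - 1 = 2 - 1 = 1)
s(t) = -4 (s(t) = 4/(-2 + 1) = 4/(-1) = 4*(-1) = -4)
X(O) = 1/O (X(O) = (3/O)/3 = 1/O)
(X(s(-4)) + 15)**2 = (1/(-4) + 15)**2 = (-1/4 + 15)**2 = (59/4)**2 = 3481/16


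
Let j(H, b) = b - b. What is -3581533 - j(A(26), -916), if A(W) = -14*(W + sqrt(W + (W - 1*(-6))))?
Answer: -3581533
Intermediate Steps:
A(W) = -14*W - 14*sqrt(6 + 2*W) (A(W) = -14*(W + sqrt(W + (W + 6))) = -14*(W + sqrt(W + (6 + W))) = -14*(W + sqrt(6 + 2*W)) = -14*W - 14*sqrt(6 + 2*W))
j(H, b) = 0
-3581533 - j(A(26), -916) = -3581533 - 1*0 = -3581533 + 0 = -3581533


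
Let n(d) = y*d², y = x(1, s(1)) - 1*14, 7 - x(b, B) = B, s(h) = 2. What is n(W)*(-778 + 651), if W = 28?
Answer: 896112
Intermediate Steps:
x(b, B) = 7 - B
y = -9 (y = (7 - 1*2) - 1*14 = (7 - 2) - 14 = 5 - 14 = -9)
n(d) = -9*d²
n(W)*(-778 + 651) = (-9*28²)*(-778 + 651) = -9*784*(-127) = -7056*(-127) = 896112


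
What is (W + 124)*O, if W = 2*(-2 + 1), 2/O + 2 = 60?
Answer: 122/29 ≈ 4.2069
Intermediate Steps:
O = 1/29 (O = 2/(-2 + 60) = 2/58 = 2*(1/58) = 1/29 ≈ 0.034483)
W = -2 (W = 2*(-1) = -2)
(W + 124)*O = (-2 + 124)*(1/29) = 122*(1/29) = 122/29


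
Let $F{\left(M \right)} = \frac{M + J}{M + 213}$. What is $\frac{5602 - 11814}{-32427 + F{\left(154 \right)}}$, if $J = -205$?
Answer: $\frac{569951}{2975190} \approx 0.19157$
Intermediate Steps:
$F{\left(M \right)} = \frac{-205 + M}{213 + M}$ ($F{\left(M \right)} = \frac{M - 205}{M + 213} = \frac{-205 + M}{213 + M}$)
$\frac{5602 - 11814}{-32427 + F{\left(154 \right)}} = \frac{5602 - 11814}{-32427 + \frac{-205 + 154}{213 + 154}} = - \frac{6212}{-32427 + \frac{1}{367} \left(-51\right)} = - \frac{6212}{-32427 - \frac{51}{367}} = - \frac{6212}{- \frac{11900760}{367}} = \left(-6212\right) \left(- \frac{367}{11900760}\right) = \frac{569951}{2975190}$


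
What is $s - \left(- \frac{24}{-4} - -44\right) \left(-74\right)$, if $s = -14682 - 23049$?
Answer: $-34031$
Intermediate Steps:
$s = -37731$
$s - \left(- \frac{24}{-4} - -44\right) \left(-74\right) = -37731 - \left(- \frac{24}{-4} - -44\right) \left(-74\right) = -37731 - \left(\left(-24\right) \left(- \frac{1}{4}\right) + 44\right) \left(-74\right) = -37731 - \left(6 + 44\right) \left(-74\right) = -37731 - 50 \left(-74\right) = -37731 - -3700 = -37731 + 3700 = -34031$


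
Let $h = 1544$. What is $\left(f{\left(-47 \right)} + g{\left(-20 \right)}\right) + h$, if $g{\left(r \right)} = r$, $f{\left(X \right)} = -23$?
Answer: $1501$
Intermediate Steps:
$\left(f{\left(-47 \right)} + g{\left(-20 \right)}\right) + h = \left(-23 - 20\right) + 1544 = -43 + 1544 = 1501$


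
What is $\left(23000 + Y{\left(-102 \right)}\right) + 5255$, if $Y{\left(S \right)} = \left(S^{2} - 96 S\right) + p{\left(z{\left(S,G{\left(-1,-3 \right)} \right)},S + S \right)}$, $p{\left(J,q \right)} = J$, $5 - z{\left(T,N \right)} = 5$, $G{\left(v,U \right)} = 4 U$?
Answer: $48451$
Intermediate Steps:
$z{\left(T,N \right)} = 0$ ($z{\left(T,N \right)} = 5 - 5 = 0$)
$Y{\left(S \right)} = S^{2} - 96 S$ ($Y{\left(S \right)} = \left(S^{2} - 96 S\right) + 0 = S^{2} - 96 S$)
$\left(23000 + Y{\left(-102 \right)}\right) + 5255 = \left(23000 - 102 \left(-96 - 102\right)\right) + 5255 = \left(23000 - -20196\right) + 5255 = \left(23000 + 20196\right) + 5255 = 43196 + 5255 = 48451$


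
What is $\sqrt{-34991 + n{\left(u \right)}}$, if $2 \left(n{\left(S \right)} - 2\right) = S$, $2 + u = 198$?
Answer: $i \sqrt{34891} \approx 186.79 i$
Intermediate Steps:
$u = 196$ ($u = -2 + 198 = 196$)
$n{\left(S \right)} = 2 + \frac{S}{2}$
$\sqrt{-34991 + n{\left(u \right)}} = \sqrt{-34991 + \left(2 + \frac{1}{2} \cdot 196\right)} = \sqrt{-34991 + \left(2 + 98\right)} = \sqrt{-34991 + 100} = \sqrt{-34891} = i \sqrt{34891}$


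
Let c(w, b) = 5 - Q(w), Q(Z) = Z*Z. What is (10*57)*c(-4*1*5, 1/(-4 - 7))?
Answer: -225150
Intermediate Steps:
Q(Z) = Z**2
c(w, b) = 5 - w**2
(10*57)*c(-4*1*5, 1/(-4 - 7)) = (10*57)*(5 - (-4*1*5)**2) = 570*(5 - (-4*5)**2) = 570*(5 - 1*(-20)**2) = 570*(5 - 1*400) = 570*(5 - 400) = 570*(-395) = -225150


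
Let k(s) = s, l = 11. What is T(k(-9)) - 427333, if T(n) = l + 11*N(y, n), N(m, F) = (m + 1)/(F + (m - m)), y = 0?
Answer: -3845909/9 ≈ -4.2732e+5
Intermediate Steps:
N(m, F) = (1 + m)/F (N(m, F) = (1 + m)/(F + 0) = (1 + m)/F)
T(n) = 11 + 11/n (T(n) = 11 + 11*((1 + 0)/n) = 11 + 11*(1/n) = 11 + 11/n)
T(k(-9)) - 427333 = (11 + 11/(-9)) - 427333 = (11 + 11*(-⅑)) - 427333 = (11 - 11/9) - 427333 = 88/9 - 427333 = -3845909/9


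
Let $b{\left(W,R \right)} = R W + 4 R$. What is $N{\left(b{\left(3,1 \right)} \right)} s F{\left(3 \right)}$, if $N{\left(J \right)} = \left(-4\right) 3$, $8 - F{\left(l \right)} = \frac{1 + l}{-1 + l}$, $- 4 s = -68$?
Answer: $-1224$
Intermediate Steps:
$s = 17$ ($s = \left(- \frac{1}{4}\right) \left(-68\right) = 17$)
$F{\left(l \right)} = 8 - \frac{1 + l}{-1 + l}$
$b{\left(W,R \right)} = 4 R + R W$
$N{\left(J \right)} = -12$
$N{\left(b{\left(3,1 \right)} \right)} s F{\left(3 \right)} = \left(-12\right) 17 \frac{-9 + 7 \cdot 3}{-1 + 3} = - 204 \frac{-9 + 21}{2} = - 204 \cdot \frac{1}{2} \cdot 12 = \left(-204\right) 6 = -1224$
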